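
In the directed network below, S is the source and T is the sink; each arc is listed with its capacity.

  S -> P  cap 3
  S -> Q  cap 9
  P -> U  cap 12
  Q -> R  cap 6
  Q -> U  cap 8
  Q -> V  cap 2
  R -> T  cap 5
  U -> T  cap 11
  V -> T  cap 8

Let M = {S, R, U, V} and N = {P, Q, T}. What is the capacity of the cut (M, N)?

36

Edges leaving {S, R, U, V}: S→P (3), S→Q (9), R→T (5), U→T (11), V→T (8).
Cut capacity = 3 + 9 + 5 + 11 + 8 = 36.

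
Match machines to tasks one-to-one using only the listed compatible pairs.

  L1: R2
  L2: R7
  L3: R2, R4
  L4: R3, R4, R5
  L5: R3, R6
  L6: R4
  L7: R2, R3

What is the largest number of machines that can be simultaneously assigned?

6

Unit-capacity flow: source→left, listed edges, right→sink; max matching = max flow.
Augmenting path L1→R2 (+1); matched 1.
Augmenting path L2→R7 (+1); matched 2.
Augmenting path L3→R4 (+1); matched 3.
Augmenting path L4→R3 (+1); matched 4.
Augmenting path L5→R6 (+1); matched 5.
Augmenting path L7→R3→L4→R5 (+1); matched 6.
No augmenting path remains; maximum matching = 6.
König certificate: {L2, L4, L5, L7, R2, R4} is a vertex cover of size 6 (every listed pair touches it), so no matching can be larger.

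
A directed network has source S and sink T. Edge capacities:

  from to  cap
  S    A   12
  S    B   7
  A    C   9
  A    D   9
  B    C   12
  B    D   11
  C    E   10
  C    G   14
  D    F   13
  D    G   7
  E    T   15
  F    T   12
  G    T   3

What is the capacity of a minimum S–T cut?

19

Augment S→A→C→E→T: bottleneck 9, flow now 9.
Augment S→A→D→F→T: bottleneck 3, flow now 12.
Augment S→B→C→E→T: bottleneck 1, flow now 13.
Augment S→B→C→G→T: bottleneck 3, flow now 16.
Augment S→B→D→F→T: bottleneck 3, flow now 19.
No augmenting path remains; maximum flow = 19.
By max-flow min-cut, the minimum cut capacity equals the max flow.
In the residual graph, reachable from S: {S}.
Min-cut edges: S→A (12), S→B (7); capacity 12 + 7 = 19.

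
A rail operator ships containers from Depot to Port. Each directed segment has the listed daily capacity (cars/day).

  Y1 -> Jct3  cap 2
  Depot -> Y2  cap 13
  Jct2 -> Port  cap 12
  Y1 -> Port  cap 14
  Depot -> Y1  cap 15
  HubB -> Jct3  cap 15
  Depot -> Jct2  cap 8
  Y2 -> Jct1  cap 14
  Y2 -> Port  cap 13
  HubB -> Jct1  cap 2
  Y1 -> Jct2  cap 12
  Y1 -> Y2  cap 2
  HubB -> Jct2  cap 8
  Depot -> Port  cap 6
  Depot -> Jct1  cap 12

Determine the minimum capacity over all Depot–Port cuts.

Augment Depot→Port: bottleneck 6, flow now 6.
Augment Depot→Y1→Port: bottleneck 14, flow now 20.
Augment Depot→Y2→Port: bottleneck 13, flow now 33.
Augment Depot→Jct2→Port: bottleneck 8, flow now 41.
Augment Depot→Y1→Jct2→Port: bottleneck 1, flow now 42.
No augmenting path remains; maximum flow = 42.
By max-flow min-cut, the minimum cut capacity equals the max flow.
In the residual graph, reachable from Depot: {Depot, Jct1}.
Min-cut edges: Depot→Y1 (15), Depot→Y2 (13), Depot→Jct2 (8), Depot→Port (6); capacity 15 + 13 + 8 + 6 = 42.

42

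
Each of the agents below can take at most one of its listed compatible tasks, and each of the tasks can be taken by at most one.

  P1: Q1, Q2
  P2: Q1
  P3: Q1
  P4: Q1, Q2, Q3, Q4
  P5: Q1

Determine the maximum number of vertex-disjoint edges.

3

Unit-capacity flow: source→left, listed edges, right→sink; max matching = max flow.
Augmenting path P1→Q1 (+1); matched 1.
Augmenting path P4→Q2 (+1); matched 2.
Augmenting path P2→Q1→P1→Q2→P4→Q3 (+1); matched 3.
No augmenting path remains; maximum matching = 3.
König certificate: {P1, P4, Q1} is a vertex cover of size 3 (every listed pair touches it), so no matching can be larger.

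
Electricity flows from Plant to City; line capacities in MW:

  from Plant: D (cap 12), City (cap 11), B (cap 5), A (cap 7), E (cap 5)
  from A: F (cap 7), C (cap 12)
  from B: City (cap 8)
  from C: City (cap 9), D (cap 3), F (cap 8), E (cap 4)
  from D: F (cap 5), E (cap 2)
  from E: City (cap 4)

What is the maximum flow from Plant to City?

Augment Plant→City: bottleneck 11, flow now 11.
Augment Plant→B→City: bottleneck 5, flow now 16.
Augment Plant→E→City: bottleneck 4, flow now 20.
Augment Plant→A→C→City: bottleneck 7, flow now 27.
No augmenting path remains; maximum flow = 27.
In the residual graph, reachable from Plant: {Plant, D, E, F}.
Min-cut edges: Plant→A (7), Plant→B (5), Plant→City (11), E→City (4); capacity 7 + 5 + 11 + 4 = 27.
This cut is saturated, so no flow can exceed 27.

27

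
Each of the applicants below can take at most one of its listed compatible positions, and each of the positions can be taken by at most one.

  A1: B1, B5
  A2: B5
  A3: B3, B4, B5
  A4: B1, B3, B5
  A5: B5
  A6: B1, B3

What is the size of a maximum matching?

4

Unit-capacity flow: source→left, listed edges, right→sink; max matching = max flow.
Augmenting path A1→B1 (+1); matched 1.
Augmenting path A2→B5 (+1); matched 2.
Augmenting path A3→B3 (+1); matched 3.
Augmenting path A4→B3→A3→B4 (+1); matched 4.
No augmenting path remains; maximum matching = 4.
König certificate: {A3, B1, B3, B5} is a vertex cover of size 4 (every listed pair touches it), so no matching can be larger.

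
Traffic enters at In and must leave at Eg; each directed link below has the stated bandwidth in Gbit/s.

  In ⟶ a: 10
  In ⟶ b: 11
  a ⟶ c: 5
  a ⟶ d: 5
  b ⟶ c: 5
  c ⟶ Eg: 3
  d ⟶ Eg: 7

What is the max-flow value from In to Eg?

Augment In→a→c→Eg: bottleneck 3, flow now 3.
Augment In→a→d→Eg: bottleneck 5, flow now 8.
No augmenting path remains; maximum flow = 8.
In the residual graph, reachable from In: {In, a, b, c}.
Min-cut edges: a→d (5), c→Eg (3); capacity 5 + 3 = 8.
This cut is saturated, so no flow can exceed 8.

8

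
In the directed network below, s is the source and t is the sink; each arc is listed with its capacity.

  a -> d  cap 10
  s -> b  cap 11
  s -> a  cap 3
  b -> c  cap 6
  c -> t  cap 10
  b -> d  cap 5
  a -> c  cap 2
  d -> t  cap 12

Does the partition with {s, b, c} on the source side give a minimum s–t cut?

Given cut capacity: 3 + 5 + 10 = 18.
Augment s→a→c→t: bottleneck 2, flow now 2.
Augment s→a→d→t: bottleneck 1, flow now 3.
Augment s→b→c→t: bottleneck 6, flow now 9.
Augment s→b→d→t: bottleneck 5, flow now 14.
No augmenting path remains; maximum flow = 14.
In the residual graph, reachable from s: {s}.
Min-cut edges: s→a (3), s→b (11); capacity 3 + 11 = 14.
Cut capacity 18 exceeds the max flow 14, so it is not minimum.

No — its capacity is 18, but the minimum cut has capacity 14.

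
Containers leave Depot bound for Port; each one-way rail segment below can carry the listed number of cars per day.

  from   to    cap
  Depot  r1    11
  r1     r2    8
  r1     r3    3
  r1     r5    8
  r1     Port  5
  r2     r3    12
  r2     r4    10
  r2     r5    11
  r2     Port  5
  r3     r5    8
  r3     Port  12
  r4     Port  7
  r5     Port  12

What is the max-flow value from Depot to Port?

11

Augment Depot→r1→Port: bottleneck 5, flow now 5.
Augment Depot→r1→r2→Port: bottleneck 5, flow now 10.
Augment Depot→r1→r3→Port: bottleneck 1, flow now 11.
No augmenting path remains; maximum flow = 11.
In the residual graph, reachable from Depot: {Depot}.
Min-cut edges: Depot→r1 (11); capacity 11 = 11.
This cut is saturated, so no flow can exceed 11.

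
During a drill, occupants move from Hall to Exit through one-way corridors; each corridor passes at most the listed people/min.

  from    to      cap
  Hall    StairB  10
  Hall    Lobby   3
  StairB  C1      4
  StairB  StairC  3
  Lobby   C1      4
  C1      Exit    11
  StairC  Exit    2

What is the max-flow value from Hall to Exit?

9

Augment Hall→StairB→C1→Exit: bottleneck 4, flow now 4.
Augment Hall→StairB→StairC→Exit: bottleneck 2, flow now 6.
Augment Hall→Lobby→C1→Exit: bottleneck 3, flow now 9.
No augmenting path remains; maximum flow = 9.
In the residual graph, reachable from Hall: {Hall, StairB, StairC}.
Min-cut edges: Hall→Lobby (3), StairB→C1 (4), StairC→Exit (2); capacity 3 + 4 + 2 = 9.
This cut is saturated, so no flow can exceed 9.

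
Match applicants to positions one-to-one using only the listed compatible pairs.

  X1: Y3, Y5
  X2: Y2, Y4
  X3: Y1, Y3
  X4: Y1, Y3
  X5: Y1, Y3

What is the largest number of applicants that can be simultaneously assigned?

4

Unit-capacity flow: source→left, listed edges, right→sink; max matching = max flow.
Augmenting path X1→Y3 (+1); matched 1.
Augmenting path X2→Y2 (+1); matched 2.
Augmenting path X3→Y1 (+1); matched 3.
Augmenting path X4→Y3→X1→Y5 (+1); matched 4.
No augmenting path remains; maximum matching = 4.
König certificate: {X1, X2, Y1, Y3} is a vertex cover of size 4 (every listed pair touches it), so no matching can be larger.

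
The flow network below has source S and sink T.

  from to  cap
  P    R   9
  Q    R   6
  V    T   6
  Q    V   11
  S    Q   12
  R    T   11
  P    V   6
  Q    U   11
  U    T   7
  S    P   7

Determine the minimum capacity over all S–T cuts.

Augment S→P→R→T: bottleneck 7, flow now 7.
Augment S→Q→R→T: bottleneck 4, flow now 11.
Augment S→Q→U→T: bottleneck 7, flow now 18.
Augment S→Q→V→T: bottleneck 1, flow now 19.
No augmenting path remains; maximum flow = 19.
By max-flow min-cut, the minimum cut capacity equals the max flow.
In the residual graph, reachable from S: {S}.
Min-cut edges: S→P (7), S→Q (12); capacity 7 + 12 = 19.

19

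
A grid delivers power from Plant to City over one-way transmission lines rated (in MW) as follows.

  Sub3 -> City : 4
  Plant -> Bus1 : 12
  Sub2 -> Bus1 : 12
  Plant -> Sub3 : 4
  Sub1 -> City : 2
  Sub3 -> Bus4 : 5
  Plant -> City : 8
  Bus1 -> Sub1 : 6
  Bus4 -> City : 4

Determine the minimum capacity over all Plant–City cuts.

Augment Plant→City: bottleneck 8, flow now 8.
Augment Plant→Sub3→City: bottleneck 4, flow now 12.
Augment Plant→Bus1→Sub1→City: bottleneck 2, flow now 14.
No augmenting path remains; maximum flow = 14.
By max-flow min-cut, the minimum cut capacity equals the max flow.
In the residual graph, reachable from Plant: {Plant, Sub1, Bus1}.
Min-cut edges: Plant→Sub3 (4), Plant→City (8), Sub1→City (2); capacity 4 + 8 + 2 = 14.

14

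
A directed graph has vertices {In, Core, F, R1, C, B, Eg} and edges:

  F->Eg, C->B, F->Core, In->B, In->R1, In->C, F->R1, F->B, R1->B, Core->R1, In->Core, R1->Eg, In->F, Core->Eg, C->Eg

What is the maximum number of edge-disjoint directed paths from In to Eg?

4

Assign every edge capacity 1; by Menger, the answer equals the max flow.
Path In→Core→Eg (+1); total 1.
Path In→F→Eg (+1); total 2.
Path In→R1→Eg (+1); total 3.
Path In→C→Eg (+1); total 4.
No residual In→Eg path; max flow = 4.
Certifying cut of size 4: {In→C, In→Core, In→F, In→R1}.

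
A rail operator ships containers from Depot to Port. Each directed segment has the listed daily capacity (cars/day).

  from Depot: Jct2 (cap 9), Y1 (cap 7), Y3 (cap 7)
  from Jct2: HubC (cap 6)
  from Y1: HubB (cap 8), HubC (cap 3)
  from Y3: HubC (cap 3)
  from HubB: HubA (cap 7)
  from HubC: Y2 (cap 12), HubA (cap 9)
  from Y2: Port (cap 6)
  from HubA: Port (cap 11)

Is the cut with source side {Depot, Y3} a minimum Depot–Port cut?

Given cut capacity: 9 + 7 + 3 = 19.
Augment Depot→Jct2→HubC→Y2→Port: bottleneck 6, flow now 6.
Augment Depot→Y1→HubB→HubA→Port: bottleneck 7, flow now 13.
Augment Depot→Y3→HubC→HubA→Port: bottleneck 3, flow now 16.
No augmenting path remains; maximum flow = 16.
In the residual graph, reachable from Depot: {Depot, Jct2, Y3}.
Min-cut edges: Depot→Y1 (7), Jct2→HubC (6), Y3→HubC (3); capacity 7 + 6 + 3 = 16.
Cut capacity 19 exceeds the max flow 16, so it is not minimum.

No — its capacity is 19, but the minimum cut has capacity 16.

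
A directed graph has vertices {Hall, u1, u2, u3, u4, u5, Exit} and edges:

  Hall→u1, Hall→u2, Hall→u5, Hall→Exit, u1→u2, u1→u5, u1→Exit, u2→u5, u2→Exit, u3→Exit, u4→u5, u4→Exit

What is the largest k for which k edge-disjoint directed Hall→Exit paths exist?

Assign every edge capacity 1; by Menger, the answer equals the max flow.
Path Hall→Exit (+1); total 1.
Path Hall→u1→Exit (+1); total 2.
Path Hall→u2→Exit (+1); total 3.
No residual Hall→Exit path; max flow = 3.
Certifying cut of size 3: {Hall→Exit, Hall→u1, Hall→u2}.

3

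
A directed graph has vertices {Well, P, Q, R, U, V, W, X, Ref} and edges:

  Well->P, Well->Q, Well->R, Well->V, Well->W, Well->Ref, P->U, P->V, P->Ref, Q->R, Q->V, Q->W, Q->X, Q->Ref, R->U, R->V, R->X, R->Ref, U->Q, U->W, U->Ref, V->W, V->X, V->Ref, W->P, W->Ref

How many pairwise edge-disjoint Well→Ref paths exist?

Assign every edge capacity 1; by Menger, the answer equals the max flow.
Path Well→Ref (+1); total 1.
Path Well→P→Ref (+1); total 2.
Path Well→Q→Ref (+1); total 3.
Path Well→R→Ref (+1); total 4.
Path Well→V→Ref (+1); total 5.
Path Well→W→Ref (+1); total 6.
No residual Well→Ref path; max flow = 6.
Certifying cut of size 6: {Well→P, Well→Q, Well→R, Well→Ref, Well→V, Well→W}.

6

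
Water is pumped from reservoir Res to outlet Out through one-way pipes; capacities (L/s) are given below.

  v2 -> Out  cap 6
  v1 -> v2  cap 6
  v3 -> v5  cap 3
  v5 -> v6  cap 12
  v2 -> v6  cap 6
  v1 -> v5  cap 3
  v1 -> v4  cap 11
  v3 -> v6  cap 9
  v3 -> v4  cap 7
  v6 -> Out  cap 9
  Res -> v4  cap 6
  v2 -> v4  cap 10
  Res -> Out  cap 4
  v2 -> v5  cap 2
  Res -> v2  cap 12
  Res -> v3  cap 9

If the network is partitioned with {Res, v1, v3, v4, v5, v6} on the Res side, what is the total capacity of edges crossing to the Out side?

Edges leaving {Res, v1, v3, v4, v5, v6}: Res→v2 (12), Res→Out (4), v1→v2 (6), v6→Out (9).
Cut capacity = 12 + 4 + 6 + 9 = 31.

31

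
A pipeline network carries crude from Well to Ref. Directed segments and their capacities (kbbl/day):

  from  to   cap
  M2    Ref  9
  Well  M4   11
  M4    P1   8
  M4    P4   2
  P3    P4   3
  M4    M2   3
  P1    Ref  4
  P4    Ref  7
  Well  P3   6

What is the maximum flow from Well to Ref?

Augment Well→P3→P4→Ref: bottleneck 3, flow now 3.
Augment Well→M4→M2→Ref: bottleneck 3, flow now 6.
Augment Well→M4→P1→Ref: bottleneck 4, flow now 10.
Augment Well→M4→P4→Ref: bottleneck 2, flow now 12.
No augmenting path remains; maximum flow = 12.
In the residual graph, reachable from Well: {Well, P3, M4, P1}.
Min-cut edges: P3→P4 (3), M4→M2 (3), M4→P4 (2), P1→Ref (4); capacity 3 + 3 + 2 + 4 = 12.
This cut is saturated, so no flow can exceed 12.

12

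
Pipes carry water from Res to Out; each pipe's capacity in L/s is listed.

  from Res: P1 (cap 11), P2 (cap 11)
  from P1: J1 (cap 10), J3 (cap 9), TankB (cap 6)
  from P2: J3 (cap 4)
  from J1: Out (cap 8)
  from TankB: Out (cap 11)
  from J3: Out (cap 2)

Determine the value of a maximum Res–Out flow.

Augment Res→P1→J1→Out: bottleneck 8, flow now 8.
Augment Res→P1→TankB→Out: bottleneck 3, flow now 11.
Augment Res→P2→J3→Out: bottleneck 2, flow now 13.
No augmenting path remains; maximum flow = 13.
In the residual graph, reachable from Res: {Res, P2, J3}.
Min-cut edges: Res→P1 (11), J3→Out (2); capacity 11 + 2 = 13.
This cut is saturated, so no flow can exceed 13.

13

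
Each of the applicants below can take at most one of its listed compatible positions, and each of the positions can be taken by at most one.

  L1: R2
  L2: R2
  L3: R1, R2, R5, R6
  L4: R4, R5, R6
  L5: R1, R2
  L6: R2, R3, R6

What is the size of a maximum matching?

5

Unit-capacity flow: source→left, listed edges, right→sink; max matching = max flow.
Augmenting path L1→R2 (+1); matched 1.
Augmenting path L3→R1 (+1); matched 2.
Augmenting path L4→R4 (+1); matched 3.
Augmenting path L6→R3 (+1); matched 4.
Augmenting path L5→R1→L3→R5 (+1); matched 5.
No augmenting path remains; maximum matching = 5.
König certificate: {L3, L4, L5, L6, R2} is a vertex cover of size 5 (every listed pair touches it), so no matching can be larger.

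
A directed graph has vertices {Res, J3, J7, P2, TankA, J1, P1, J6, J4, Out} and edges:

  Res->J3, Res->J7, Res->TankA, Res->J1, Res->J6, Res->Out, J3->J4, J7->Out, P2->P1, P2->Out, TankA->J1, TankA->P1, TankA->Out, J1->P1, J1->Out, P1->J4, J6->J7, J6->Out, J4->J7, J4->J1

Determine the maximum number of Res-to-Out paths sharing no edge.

5

Assign every edge capacity 1; by Menger, the answer equals the max flow.
Path Res→Out (+1); total 1.
Path Res→J7→Out (+1); total 2.
Path Res→TankA→Out (+1); total 3.
Path Res→J1→Out (+1); total 4.
Path Res→J6→Out (+1); total 5.
No residual Res→Out path; max flow = 5.
Certifying cut of size 5: {J1→Out, J7→Out, Res→J6, Res→Out, Res→TankA}.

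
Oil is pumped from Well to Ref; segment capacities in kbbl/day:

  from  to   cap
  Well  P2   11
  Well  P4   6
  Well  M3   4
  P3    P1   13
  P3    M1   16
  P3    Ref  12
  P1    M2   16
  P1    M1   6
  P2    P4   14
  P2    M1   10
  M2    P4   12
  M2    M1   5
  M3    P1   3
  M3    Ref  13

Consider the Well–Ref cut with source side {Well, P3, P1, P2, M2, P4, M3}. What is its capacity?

Edges leaving {Well, P3, P1, P2, M2, P4, M3}: P3→M1 (16), P3→Ref (12), P1→M1 (6), P2→M1 (10), M2→M1 (5), M3→Ref (13).
Cut capacity = 16 + 12 + 6 + 10 + 5 + 13 = 62.

62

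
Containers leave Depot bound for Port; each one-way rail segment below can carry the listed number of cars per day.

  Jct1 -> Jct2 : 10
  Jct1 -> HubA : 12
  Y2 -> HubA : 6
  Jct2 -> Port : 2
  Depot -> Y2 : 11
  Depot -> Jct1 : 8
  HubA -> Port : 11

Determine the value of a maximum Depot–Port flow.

13

Augment Depot→Jct1→Jct2→Port: bottleneck 2, flow now 2.
Augment Depot→Jct1→HubA→Port: bottleneck 6, flow now 8.
Augment Depot→Y2→HubA→Port: bottleneck 5, flow now 13.
No augmenting path remains; maximum flow = 13.
In the residual graph, reachable from Depot: {Depot, Jct1, Y2, Jct2, HubA}.
Min-cut edges: Jct2→Port (2), HubA→Port (11); capacity 2 + 11 = 13.
This cut is saturated, so no flow can exceed 13.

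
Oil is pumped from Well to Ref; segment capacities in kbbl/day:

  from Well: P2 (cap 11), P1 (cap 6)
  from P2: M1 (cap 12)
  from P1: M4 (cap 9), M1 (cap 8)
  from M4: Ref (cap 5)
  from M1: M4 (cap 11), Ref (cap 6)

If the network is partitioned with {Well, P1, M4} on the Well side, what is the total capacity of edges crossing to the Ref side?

Edges leaving {Well, P1, M4}: Well→P2 (11), P1→M1 (8), M4→Ref (5).
Cut capacity = 11 + 8 + 5 = 24.

24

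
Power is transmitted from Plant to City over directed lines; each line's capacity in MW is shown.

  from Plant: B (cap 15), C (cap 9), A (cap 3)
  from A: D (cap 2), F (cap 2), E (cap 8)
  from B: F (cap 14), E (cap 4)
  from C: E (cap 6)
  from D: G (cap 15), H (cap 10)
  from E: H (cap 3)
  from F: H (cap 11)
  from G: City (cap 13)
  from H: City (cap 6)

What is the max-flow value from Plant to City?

Augment Plant→A→D→G→City: bottleneck 2, flow now 2.
Augment Plant→A→E→H→City: bottleneck 1, flow now 3.
Augment Plant→B→E→H→City: bottleneck 2, flow now 5.
Augment Plant→B→F→H→City: bottleneck 3, flow now 8.
No augmenting path remains; maximum flow = 8.
In the residual graph, reachable from Plant: {Plant, A, B, C, E, F, H}.
Min-cut edges: A→D (2), H→City (6); capacity 2 + 6 = 8.
This cut is saturated, so no flow can exceed 8.

8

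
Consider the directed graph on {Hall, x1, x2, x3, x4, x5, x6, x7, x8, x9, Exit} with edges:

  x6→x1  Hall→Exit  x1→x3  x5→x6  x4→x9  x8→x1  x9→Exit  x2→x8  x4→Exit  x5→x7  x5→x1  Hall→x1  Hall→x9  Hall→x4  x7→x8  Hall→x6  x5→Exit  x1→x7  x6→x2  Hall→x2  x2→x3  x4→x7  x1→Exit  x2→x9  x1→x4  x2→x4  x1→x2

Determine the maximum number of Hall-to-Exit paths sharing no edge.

Assign every edge capacity 1; by Menger, the answer equals the max flow.
Path Hall→Exit (+1); total 1.
Path Hall→x1→Exit (+1); total 2.
Path Hall→x4→Exit (+1); total 3.
Path Hall→x9→Exit (+1); total 4.
No residual Hall→Exit path; max flow = 4.
Certifying cut of size 4: {Hall→Exit, x1→Exit, x4→Exit, x9→Exit}.

4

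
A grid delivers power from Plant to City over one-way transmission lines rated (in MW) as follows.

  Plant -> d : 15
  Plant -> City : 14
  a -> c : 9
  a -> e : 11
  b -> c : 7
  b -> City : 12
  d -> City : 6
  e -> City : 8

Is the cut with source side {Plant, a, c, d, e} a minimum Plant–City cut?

Given cut capacity: 14 + 6 + 8 = 28.
Augment Plant→City: bottleneck 14, flow now 14.
Augment Plant→d→City: bottleneck 6, flow now 20.
No augmenting path remains; maximum flow = 20.
In the residual graph, reachable from Plant: {Plant, d}.
Min-cut edges: Plant→City (14), d→City (6); capacity 14 + 6 = 20.
Cut capacity 28 exceeds the max flow 20, so it is not minimum.

No — its capacity is 28, but the minimum cut has capacity 20.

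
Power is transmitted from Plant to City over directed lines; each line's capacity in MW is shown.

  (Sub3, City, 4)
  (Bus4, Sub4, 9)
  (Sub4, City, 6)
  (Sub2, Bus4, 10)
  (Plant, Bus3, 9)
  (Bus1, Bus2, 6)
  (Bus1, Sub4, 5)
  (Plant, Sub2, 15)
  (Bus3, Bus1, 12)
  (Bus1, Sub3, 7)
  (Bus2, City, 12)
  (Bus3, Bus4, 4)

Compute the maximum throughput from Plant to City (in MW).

Augment Plant→Bus3→Bus4→Sub4→City: bottleneck 4, flow now 4.
Augment Plant→Bus3→Bus1→Sub4→City: bottleneck 2, flow now 6.
Augment Plant→Bus3→Bus1→Bus2→City: bottleneck 3, flow now 9.
Augment Plant→Sub2→Bus4→Bus3→Bus1→Bus2→City: bottleneck 3, flow now 12. (uses reverse residual edge)
Augment Plant→Sub2→Bus4→Bus3→Bus1→Sub3→City: bottleneck 1, flow now 13. (uses reverse residual edge)
Augment Plant→Sub2→Bus4→Sub4→Bus1→Sub3→City: bottleneck 2, flow now 15. (uses reverse residual edge)
No augmenting path remains; maximum flow = 15.
In the residual graph, reachable from Plant: {Plant, Sub2, Bus4, Sub4}.
Min-cut edges: Plant→Bus3 (9), Sub4→City (6); capacity 9 + 6 = 15.
This cut is saturated, so no flow can exceed 15.

15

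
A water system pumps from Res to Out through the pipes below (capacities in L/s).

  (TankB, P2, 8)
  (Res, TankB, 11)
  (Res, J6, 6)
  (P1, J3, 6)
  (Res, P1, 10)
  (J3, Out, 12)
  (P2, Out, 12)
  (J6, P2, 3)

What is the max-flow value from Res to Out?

Augment Res→J6→P2→Out: bottleneck 3, flow now 3.
Augment Res→P1→J3→Out: bottleneck 6, flow now 9.
Augment Res→TankB→P2→Out: bottleneck 8, flow now 17.
No augmenting path remains; maximum flow = 17.
In the residual graph, reachable from Res: {Res, J6, P1, TankB}.
Min-cut edges: J6→P2 (3), P1→J3 (6), TankB→P2 (8); capacity 3 + 6 + 8 = 17.
This cut is saturated, so no flow can exceed 17.

17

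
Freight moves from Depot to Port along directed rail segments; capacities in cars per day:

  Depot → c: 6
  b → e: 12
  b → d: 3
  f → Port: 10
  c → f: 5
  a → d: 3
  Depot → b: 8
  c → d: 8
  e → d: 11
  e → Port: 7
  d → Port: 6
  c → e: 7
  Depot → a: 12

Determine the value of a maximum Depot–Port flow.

17

Augment Depot→a→d→Port: bottleneck 3, flow now 3.
Augment Depot→b→d→Port: bottleneck 3, flow now 6.
Augment Depot→b→e→Port: bottleneck 5, flow now 11.
Augment Depot→c→e→Port: bottleneck 2, flow now 13.
Augment Depot→c→f→Port: bottleneck 4, flow now 17.
No augmenting path remains; maximum flow = 17.
In the residual graph, reachable from Depot: {Depot, a}.
Min-cut edges: Depot→b (8), Depot→c (6), a→d (3); capacity 8 + 6 + 3 = 17.
This cut is saturated, so no flow can exceed 17.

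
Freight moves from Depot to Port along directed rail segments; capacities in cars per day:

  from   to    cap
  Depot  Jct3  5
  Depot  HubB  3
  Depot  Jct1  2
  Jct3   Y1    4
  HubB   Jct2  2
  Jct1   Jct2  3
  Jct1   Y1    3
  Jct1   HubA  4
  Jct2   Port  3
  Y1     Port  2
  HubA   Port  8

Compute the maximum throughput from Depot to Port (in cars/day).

6

Augment Depot→Jct3→Y1→Port: bottleneck 2, flow now 2.
Augment Depot→HubB→Jct2→Port: bottleneck 2, flow now 4.
Augment Depot→Jct1→Jct2→Port: bottleneck 1, flow now 5.
Augment Depot→Jct1→HubA→Port: bottleneck 1, flow now 6.
No augmenting path remains; maximum flow = 6.
In the residual graph, reachable from Depot: {Depot, Jct3, HubB, Y1}.
Min-cut edges: Depot→Jct1 (2), HubB→Jct2 (2), Y1→Port (2); capacity 2 + 2 + 2 = 6.
This cut is saturated, so no flow can exceed 6.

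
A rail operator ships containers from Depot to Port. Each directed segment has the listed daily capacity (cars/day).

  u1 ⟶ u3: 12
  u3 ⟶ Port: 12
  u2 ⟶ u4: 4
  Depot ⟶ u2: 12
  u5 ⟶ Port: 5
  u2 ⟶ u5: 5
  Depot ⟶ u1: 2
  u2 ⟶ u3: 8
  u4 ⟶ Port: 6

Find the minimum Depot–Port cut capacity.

Augment Depot→u1→u3→Port: bottleneck 2, flow now 2.
Augment Depot→u2→u3→Port: bottleneck 8, flow now 10.
Augment Depot→u2→u4→Port: bottleneck 4, flow now 14.
No augmenting path remains; maximum flow = 14.
By max-flow min-cut, the minimum cut capacity equals the max flow.
In the residual graph, reachable from Depot: {Depot}.
Min-cut edges: Depot→u1 (2), Depot→u2 (12); capacity 2 + 12 = 14.

14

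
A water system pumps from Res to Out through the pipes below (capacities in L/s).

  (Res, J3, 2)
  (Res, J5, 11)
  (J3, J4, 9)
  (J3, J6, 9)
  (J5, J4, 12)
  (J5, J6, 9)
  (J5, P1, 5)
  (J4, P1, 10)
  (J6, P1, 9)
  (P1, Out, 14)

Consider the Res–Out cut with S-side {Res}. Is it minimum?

Yes — it is a minimum cut (capacity 13).

Given cut capacity: 2 + 11 = 13.
Augment Res→J5→P1→Out: bottleneck 5, flow now 5.
Augment Res→J3→J4→P1→Out: bottleneck 2, flow now 7.
Augment Res→J5→J4→P1→Out: bottleneck 6, flow now 13.
No augmenting path remains; maximum flow = 13.
Cut capacity 13 equals the max flow, so it is a minimum cut.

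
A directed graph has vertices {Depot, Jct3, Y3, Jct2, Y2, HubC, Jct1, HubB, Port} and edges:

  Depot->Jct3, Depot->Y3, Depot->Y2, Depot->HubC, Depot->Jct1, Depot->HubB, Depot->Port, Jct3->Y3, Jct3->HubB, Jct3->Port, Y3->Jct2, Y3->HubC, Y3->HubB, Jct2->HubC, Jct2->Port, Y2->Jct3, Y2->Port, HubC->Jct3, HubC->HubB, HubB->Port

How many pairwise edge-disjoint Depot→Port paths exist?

Assign every edge capacity 1; by Menger, the answer equals the max flow.
Path Depot→Port (+1); total 1.
Path Depot→Jct3→Port (+1); total 2.
Path Depot→Y2→Port (+1); total 3.
Path Depot→HubB→Port (+1); total 4.
Path Depot→Y3→Jct2→Port (+1); total 5.
No residual Depot→Port path; max flow = 5.
Certifying cut of size 5: {Depot→Port, Depot→Y2, HubB→Port, Jct3→Port, Y3→Jct2}.

5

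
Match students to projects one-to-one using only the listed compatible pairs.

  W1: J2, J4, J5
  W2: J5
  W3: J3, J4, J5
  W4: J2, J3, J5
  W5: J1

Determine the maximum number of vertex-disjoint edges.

5

Unit-capacity flow: source→left, listed edges, right→sink; max matching = max flow.
Augmenting path W1→J2 (+1); matched 1.
Augmenting path W2→J5 (+1); matched 2.
Augmenting path W3→J3 (+1); matched 3.
Augmenting path W5→J1 (+1); matched 4.
Augmenting path W4→J2→W1→J4 (+1); matched 5.
No augmenting path remains; maximum matching = 5.
König certificate: {W1, W2, W3, W4, W5} is a vertex cover of size 5 (every listed pair touches it), so no matching can be larger.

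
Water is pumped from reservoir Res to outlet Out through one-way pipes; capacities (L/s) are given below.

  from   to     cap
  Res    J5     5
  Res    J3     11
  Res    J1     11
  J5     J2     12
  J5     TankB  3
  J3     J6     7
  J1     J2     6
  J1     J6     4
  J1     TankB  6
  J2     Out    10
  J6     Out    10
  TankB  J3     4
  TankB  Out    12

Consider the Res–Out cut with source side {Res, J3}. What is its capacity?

Edges leaving {Res, J3}: Res→J5 (5), Res→J1 (11), J3→J6 (7).
Cut capacity = 5 + 11 + 7 = 23.

23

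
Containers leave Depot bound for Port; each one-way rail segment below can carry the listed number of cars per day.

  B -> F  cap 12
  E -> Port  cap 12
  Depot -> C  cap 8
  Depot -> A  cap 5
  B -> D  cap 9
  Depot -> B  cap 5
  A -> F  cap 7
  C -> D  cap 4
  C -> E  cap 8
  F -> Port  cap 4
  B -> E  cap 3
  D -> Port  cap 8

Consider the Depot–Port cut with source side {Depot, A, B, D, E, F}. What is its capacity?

32

Edges leaving {Depot, A, B, D, E, F}: Depot→C (8), D→Port (8), E→Port (12), F→Port (4).
Cut capacity = 8 + 8 + 12 + 4 = 32.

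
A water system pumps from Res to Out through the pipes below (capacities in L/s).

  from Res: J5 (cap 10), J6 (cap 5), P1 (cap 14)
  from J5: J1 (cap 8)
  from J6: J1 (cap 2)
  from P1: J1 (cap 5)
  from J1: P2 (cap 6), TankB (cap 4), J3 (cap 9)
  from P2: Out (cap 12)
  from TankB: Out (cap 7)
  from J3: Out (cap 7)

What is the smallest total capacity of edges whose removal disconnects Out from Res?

15

Augment Res→J5→J1→P2→Out: bottleneck 6, flow now 6.
Augment Res→J5→J1→TankB→Out: bottleneck 2, flow now 8.
Augment Res→J6→J1→TankB→Out: bottleneck 2, flow now 10.
Augment Res→P1→J1→J3→Out: bottleneck 5, flow now 15.
No augmenting path remains; maximum flow = 15.
By max-flow min-cut, the minimum cut capacity equals the max flow.
In the residual graph, reachable from Res: {Res, J5, J6, P1}.
Min-cut edges: J5→J1 (8), J6→J1 (2), P1→J1 (5); capacity 8 + 2 + 5 = 15.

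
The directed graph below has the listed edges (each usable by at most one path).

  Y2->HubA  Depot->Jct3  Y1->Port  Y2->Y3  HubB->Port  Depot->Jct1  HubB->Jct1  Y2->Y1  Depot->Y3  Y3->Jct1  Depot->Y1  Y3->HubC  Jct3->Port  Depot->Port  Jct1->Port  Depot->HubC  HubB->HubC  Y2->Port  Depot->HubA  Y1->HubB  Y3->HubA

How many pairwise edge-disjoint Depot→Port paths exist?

Assign every edge capacity 1; by Menger, the answer equals the max flow.
Path Depot→Port (+1); total 1.
Path Depot→Y1→Port (+1); total 2.
Path Depot→Jct1→Port (+1); total 3.
Path Depot→Jct3→Port (+1); total 4.
No residual Depot→Port path; max flow = 4.
Certifying cut of size 4: {Depot→Jct3, Depot→Port, Depot→Y1, Jct1→Port}.

4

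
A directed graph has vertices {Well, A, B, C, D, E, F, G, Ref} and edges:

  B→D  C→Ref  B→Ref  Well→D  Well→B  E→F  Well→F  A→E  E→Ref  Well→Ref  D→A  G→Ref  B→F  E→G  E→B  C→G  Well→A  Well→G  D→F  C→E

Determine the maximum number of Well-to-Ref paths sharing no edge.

Assign every edge capacity 1; by Menger, the answer equals the max flow.
Path Well→Ref (+1); total 1.
Path Well→B→Ref (+1); total 2.
Path Well→G→Ref (+1); total 3.
Path Well→A→E→Ref (+1); total 4.
No residual Well→Ref path; max flow = 4.
Certifying cut of size 4: {A→E, Well→B, Well→G, Well→Ref}.

4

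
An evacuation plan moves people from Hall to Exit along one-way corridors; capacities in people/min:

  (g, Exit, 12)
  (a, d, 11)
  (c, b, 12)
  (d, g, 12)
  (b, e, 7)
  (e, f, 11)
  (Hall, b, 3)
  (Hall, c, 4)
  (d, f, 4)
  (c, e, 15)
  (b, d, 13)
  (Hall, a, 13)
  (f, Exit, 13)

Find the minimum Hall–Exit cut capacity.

18

Augment Hall→a→d→f→Exit: bottleneck 4, flow now 4.
Augment Hall→a→d→g→Exit: bottleneck 7, flow now 11.
Augment Hall→b→d→g→Exit: bottleneck 3, flow now 14.
Augment Hall→c→e→f→Exit: bottleneck 4, flow now 18.
No augmenting path remains; maximum flow = 18.
By max-flow min-cut, the minimum cut capacity equals the max flow.
In the residual graph, reachable from Hall: {Hall, a}.
Min-cut edges: Hall→b (3), Hall→c (4), a→d (11); capacity 3 + 4 + 11 = 18.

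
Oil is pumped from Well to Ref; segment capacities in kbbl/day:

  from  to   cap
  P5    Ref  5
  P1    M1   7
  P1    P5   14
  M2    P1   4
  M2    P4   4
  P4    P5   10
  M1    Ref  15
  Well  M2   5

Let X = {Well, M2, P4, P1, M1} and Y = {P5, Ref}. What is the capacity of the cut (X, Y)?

39

Edges leaving {Well, M2, P4, P1, M1}: P4→P5 (10), P1→P5 (14), M1→Ref (15).
Cut capacity = 10 + 14 + 15 = 39.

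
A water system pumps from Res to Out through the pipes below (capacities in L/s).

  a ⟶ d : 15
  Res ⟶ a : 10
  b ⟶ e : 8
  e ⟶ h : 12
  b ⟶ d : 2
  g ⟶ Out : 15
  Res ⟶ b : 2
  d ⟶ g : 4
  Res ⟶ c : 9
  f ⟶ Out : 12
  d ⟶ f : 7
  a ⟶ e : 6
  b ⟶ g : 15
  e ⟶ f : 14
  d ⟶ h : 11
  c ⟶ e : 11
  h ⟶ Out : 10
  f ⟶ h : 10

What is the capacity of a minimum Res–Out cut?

21

Augment Res→b→g→Out: bottleneck 2, flow now 2.
Augment Res→a→d→f→Out: bottleneck 7, flow now 9.
Augment Res→a→d→g→Out: bottleneck 3, flow now 12.
Augment Res→c→e→f→Out: bottleneck 5, flow now 17.
Augment Res→c→e→h→Out: bottleneck 4, flow now 21.
No augmenting path remains; maximum flow = 21.
By max-flow min-cut, the minimum cut capacity equals the max flow.
In the residual graph, reachable from Res: {Res}.
Min-cut edges: Res→a (10), Res→b (2), Res→c (9); capacity 10 + 2 + 9 = 21.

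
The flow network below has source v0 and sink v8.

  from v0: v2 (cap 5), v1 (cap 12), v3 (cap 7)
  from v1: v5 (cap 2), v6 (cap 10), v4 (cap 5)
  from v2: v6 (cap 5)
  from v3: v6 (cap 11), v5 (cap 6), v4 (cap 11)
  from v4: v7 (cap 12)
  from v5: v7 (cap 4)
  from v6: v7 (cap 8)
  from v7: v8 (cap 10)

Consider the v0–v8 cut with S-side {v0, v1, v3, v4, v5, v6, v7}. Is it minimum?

Given cut capacity: 5 + 10 = 15.
Augment v0→v1→v4→v7→v8: bottleneck 5, flow now 5.
Augment v0→v1→v5→v7→v8: bottleneck 2, flow now 7.
Augment v0→v1→v6→v7→v8: bottleneck 3, flow now 10.
No augmenting path remains; maximum flow = 10.
In the residual graph, reachable from v0: {v0, v1, v2, v3, v4, v5, v6, v7}.
Min-cut edges: v7→v8 (10); capacity 10 = 10.
Cut capacity 15 exceeds the max flow 10, so it is not minimum.

No — its capacity is 15, but the minimum cut has capacity 10.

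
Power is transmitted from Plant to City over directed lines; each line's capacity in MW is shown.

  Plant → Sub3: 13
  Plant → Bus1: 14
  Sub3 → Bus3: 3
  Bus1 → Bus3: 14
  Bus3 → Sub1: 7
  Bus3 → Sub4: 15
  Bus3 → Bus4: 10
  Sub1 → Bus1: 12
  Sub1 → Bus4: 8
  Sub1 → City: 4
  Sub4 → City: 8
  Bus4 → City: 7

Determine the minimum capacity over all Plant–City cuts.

Augment Plant→Sub3→Bus3→Sub1→City: bottleneck 3, flow now 3.
Augment Plant→Bus1→Bus3→Sub1→City: bottleneck 1, flow now 4.
Augment Plant→Bus1→Bus3→Sub4→City: bottleneck 8, flow now 12.
Augment Plant→Bus1→Bus3→Bus4→City: bottleneck 5, flow now 17.
No augmenting path remains; maximum flow = 17.
By max-flow min-cut, the minimum cut capacity equals the max flow.
In the residual graph, reachable from Plant: {Plant, Sub3}.
Min-cut edges: Plant→Bus1 (14), Sub3→Bus3 (3); capacity 14 + 3 = 17.

17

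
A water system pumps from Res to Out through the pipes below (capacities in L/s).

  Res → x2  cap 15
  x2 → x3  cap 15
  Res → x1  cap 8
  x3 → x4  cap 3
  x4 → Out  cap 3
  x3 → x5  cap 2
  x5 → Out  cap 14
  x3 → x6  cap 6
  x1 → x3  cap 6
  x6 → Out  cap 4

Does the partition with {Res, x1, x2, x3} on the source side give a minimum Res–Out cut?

No — its capacity is 11, but the minimum cut has capacity 9.

Given cut capacity: 3 + 2 + 6 = 11.
Augment Res→x1→x3→x4→Out: bottleneck 3, flow now 3.
Augment Res→x1→x3→x5→Out: bottleneck 2, flow now 5.
Augment Res→x1→x3→x6→Out: bottleneck 1, flow now 6.
Augment Res→x2→x3→x6→Out: bottleneck 3, flow now 9.
No augmenting path remains; maximum flow = 9.
In the residual graph, reachable from Res: {Res, x1, x2, x3, x6}.
Min-cut edges: x3→x4 (3), x3→x5 (2), x6→Out (4); capacity 3 + 2 + 4 = 9.
Cut capacity 11 exceeds the max flow 9, so it is not minimum.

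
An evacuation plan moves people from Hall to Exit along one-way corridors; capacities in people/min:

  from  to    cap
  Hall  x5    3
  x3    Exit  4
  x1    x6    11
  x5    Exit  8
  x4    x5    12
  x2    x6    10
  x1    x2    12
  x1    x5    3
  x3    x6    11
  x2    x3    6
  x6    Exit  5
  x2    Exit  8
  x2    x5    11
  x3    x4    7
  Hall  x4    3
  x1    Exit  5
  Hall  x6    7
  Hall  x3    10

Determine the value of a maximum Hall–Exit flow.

17

Augment Hall→x3→Exit: bottleneck 4, flow now 4.
Augment Hall→x5→Exit: bottleneck 3, flow now 7.
Augment Hall→x6→Exit: bottleneck 5, flow now 12.
Augment Hall→x4→x5→Exit: bottleneck 3, flow now 15.
Augment Hall→x3→x4→x5→Exit: bottleneck 2, flow now 17.
No augmenting path remains; maximum flow = 17.
In the residual graph, reachable from Hall: {Hall, x3, x4, x5, x6}.
Min-cut edges: x3→Exit (4), x5→Exit (8), x6→Exit (5); capacity 4 + 8 + 5 = 17.
This cut is saturated, so no flow can exceed 17.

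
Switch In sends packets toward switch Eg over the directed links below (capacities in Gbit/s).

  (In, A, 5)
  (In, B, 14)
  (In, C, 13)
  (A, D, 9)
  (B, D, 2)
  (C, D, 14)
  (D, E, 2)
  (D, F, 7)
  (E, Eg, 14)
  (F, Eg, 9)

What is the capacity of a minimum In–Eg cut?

Augment In→A→D→E→Eg: bottleneck 2, flow now 2.
Augment In→A→D→F→Eg: bottleneck 3, flow now 5.
Augment In→B→D→F→Eg: bottleneck 2, flow now 7.
Augment In→C→D→F→Eg: bottleneck 2, flow now 9.
No augmenting path remains; maximum flow = 9.
By max-flow min-cut, the minimum cut capacity equals the max flow.
In the residual graph, reachable from In: {In, A, B, C, D}.
Min-cut edges: D→E (2), D→F (7); capacity 2 + 7 = 9.

9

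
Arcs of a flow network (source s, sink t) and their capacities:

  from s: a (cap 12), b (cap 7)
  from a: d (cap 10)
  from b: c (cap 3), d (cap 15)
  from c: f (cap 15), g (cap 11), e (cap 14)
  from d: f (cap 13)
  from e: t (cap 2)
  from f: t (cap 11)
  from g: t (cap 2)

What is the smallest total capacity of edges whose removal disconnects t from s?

14

Augment s→a→d→f→t: bottleneck 10, flow now 10.
Augment s→b→c→e→t: bottleneck 2, flow now 12.
Augment s→b→c→f→t: bottleneck 1, flow now 13.
Augment s→b→d→f→c→g→t: bottleneck 1, flow now 14. (uses reverse residual edge)
No augmenting path remains; maximum flow = 14.
By max-flow min-cut, the minimum cut capacity equals the max flow.
In the residual graph, reachable from s: {s, a, b, d, f}.
Min-cut edges: b→c (3), f→t (11); capacity 3 + 11 = 14.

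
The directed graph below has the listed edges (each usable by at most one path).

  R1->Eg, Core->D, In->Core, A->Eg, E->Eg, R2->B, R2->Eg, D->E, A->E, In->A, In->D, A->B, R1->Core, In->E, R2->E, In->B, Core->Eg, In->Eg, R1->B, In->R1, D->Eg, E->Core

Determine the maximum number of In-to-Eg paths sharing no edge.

Assign every edge capacity 1; by Menger, the answer equals the max flow.
Path In→Eg (+1); total 1.
Path In→D→Eg (+1); total 2.
Path In→A→Eg (+1); total 3.
Path In→E→Eg (+1); total 4.
Path In→R1→Eg (+1); total 5.
Path In→Core→Eg (+1); total 6.
No residual In→Eg path; max flow = 6.
Certifying cut of size 6: {In→A, In→Core, In→D, In→E, In→Eg, In→R1}.

6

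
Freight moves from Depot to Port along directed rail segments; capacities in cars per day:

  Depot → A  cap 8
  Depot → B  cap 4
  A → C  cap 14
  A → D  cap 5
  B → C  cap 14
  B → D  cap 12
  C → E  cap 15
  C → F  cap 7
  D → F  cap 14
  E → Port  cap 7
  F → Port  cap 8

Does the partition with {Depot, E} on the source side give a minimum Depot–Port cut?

Given cut capacity: 8 + 4 + 7 = 19.
Augment Depot→A→C→E→Port: bottleneck 7, flow now 7.
Augment Depot→A→C→F→Port: bottleneck 1, flow now 8.
Augment Depot→B→C→F→Port: bottleneck 4, flow now 12.
No augmenting path remains; maximum flow = 12.
In the residual graph, reachable from Depot: {Depot}.
Min-cut edges: Depot→A (8), Depot→B (4); capacity 8 + 4 = 12.
Cut capacity 19 exceeds the max flow 12, so it is not minimum.

No — its capacity is 19, but the minimum cut has capacity 12.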